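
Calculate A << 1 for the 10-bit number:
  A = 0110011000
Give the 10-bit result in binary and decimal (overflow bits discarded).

Shift left by 1: drop the top 1 bit(s), append 1 zero(s) on the right.
  0110011000  ->  discard [0], keep [110011000], append 0
= 1100110000

Answer: 1100110000 (816)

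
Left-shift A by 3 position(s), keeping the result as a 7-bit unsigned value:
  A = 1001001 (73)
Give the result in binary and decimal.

Shift left by 3: drop the top 3 bit(s), append 3 zero(s) on the right.
  1001001  ->  discard [100], keep [1001], append 000
= 1001000

Answer: 1001000 (72)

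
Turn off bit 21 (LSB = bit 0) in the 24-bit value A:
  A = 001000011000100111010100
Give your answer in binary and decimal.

Mask = ~(1 << 21) = 110111111111111111111111
Bit 21 of A is 1, so AND-ing with the mask clears it to 0.
  001000011000100111010100
& 110111111111111111111111
--------------------------
  000000011000100111010100

Answer: 000000011000100111010100 (100820)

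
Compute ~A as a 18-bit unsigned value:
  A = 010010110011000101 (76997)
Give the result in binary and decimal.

Flip each bit (0->1, 1->0):
  010010110011000101
  101101001100111010

Answer: 101101001100111010 (185146)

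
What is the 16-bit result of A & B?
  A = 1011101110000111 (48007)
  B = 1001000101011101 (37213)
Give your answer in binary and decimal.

Apply & to each column (1 only where both bits are 1):
  1011101110000111
& 1001000101011101
------------------
  1001000100000101

Answer: 1001000100000101 (37125)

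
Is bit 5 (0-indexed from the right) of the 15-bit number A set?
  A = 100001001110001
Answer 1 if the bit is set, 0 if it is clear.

Bit 5 is the 6th from the right.
  100001001110001
           ^
That bit is 1.

Answer: 1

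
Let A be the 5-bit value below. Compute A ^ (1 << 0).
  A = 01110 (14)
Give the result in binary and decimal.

Mask = 1 << 0 = 00001
Bit 0 of A is 0; XOR with the mask flips it to 1.
  01110
^ 00001
-------
  01111

Answer: 01111 (15)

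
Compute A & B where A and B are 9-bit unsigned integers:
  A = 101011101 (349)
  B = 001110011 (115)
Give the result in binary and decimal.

Apply & to each column (1 only where both bits are 1):
  101011101
& 001110011
-----------
  001010001

Answer: 001010001 (81)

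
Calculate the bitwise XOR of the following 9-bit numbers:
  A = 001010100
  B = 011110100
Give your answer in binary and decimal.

Apply ^ to each column (1 where bits differ):
  001010100
^ 011110100
-----------
  010100000

Answer: 010100000 (160)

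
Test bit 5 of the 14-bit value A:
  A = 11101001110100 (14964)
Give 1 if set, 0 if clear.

Bit 5 is the 6th from the right.
  11101001110100
          ^
That bit is 1.

Answer: 1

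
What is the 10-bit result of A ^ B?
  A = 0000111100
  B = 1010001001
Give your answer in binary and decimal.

Apply ^ to each column (1 where bits differ):
  0000111100
^ 1010001001
------------
  1010110101

Answer: 1010110101 (693)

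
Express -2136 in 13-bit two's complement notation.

1. Binary of +2136:  0100001011000
2. Invert bits:     1011110100111
3. Add 1:           1011110101000

Answer: 1011110101000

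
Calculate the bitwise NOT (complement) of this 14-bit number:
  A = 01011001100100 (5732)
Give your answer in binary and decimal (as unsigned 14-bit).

Flip each bit (0->1, 1->0):
  01011001100100
  10100110011011

Answer: 10100110011011 (10651)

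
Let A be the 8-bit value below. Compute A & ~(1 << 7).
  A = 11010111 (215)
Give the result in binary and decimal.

Mask = ~(1 << 7) = 01111111
Bit 7 of A is 1, so AND-ing with the mask clears it to 0.
  11010111
& 01111111
----------
  01010111

Answer: 01010111 (87)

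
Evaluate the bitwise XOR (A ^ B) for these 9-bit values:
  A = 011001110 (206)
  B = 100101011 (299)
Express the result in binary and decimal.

Apply ^ to each column (1 where bits differ):
  011001110
^ 100101011
-----------
  111100101

Answer: 111100101 (485)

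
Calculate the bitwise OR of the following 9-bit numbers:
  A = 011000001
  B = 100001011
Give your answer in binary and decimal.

Apply | to each column (1 where either bit is 1):
  011000001
| 100001011
-----------
  111001011

Answer: 111001011 (459)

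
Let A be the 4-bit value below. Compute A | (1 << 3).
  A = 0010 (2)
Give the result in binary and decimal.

Mask = 1 << 3 = 1000
Bit 3 of A is 0, so OR-ing with the mask flips it to 1.
  0010
| 1000
------
  1010

Answer: 1010 (10)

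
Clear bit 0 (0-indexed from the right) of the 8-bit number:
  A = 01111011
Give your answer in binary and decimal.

Mask = ~(1 << 0) = 11111110
Bit 0 of A is 1, so AND-ing with the mask clears it to 0.
  01111011
& 11111110
----------
  01111010

Answer: 01111010 (122)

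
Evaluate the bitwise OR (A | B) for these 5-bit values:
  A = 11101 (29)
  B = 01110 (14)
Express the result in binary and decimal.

Apply | to each column (1 where either bit is 1):
  11101
| 01110
-------
  11111

Answer: 11111 (31)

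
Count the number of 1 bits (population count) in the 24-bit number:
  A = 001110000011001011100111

001110000011001011100111
1-bits at positions (from bit 0 = LSB): 0, 1, 2, 5, 6, 7, 9, 12, 13, 19, 20, 21
Count = 12

Answer: 12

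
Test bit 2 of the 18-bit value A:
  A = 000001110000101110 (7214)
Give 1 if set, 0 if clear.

Bit 2 is the 3rd from the right.
  000001110000101110
                 ^
That bit is 1.

Answer: 1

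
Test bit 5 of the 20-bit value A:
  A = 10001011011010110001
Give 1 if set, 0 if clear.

Bit 5 is the 6th from the right.
  10001011011010110001
                ^
That bit is 1.

Answer: 1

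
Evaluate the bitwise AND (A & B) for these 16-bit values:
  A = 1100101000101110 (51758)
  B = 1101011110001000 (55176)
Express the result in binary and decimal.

Apply & to each column (1 only where both bits are 1):
  1100101000101110
& 1101011110001000
------------------
  1100001000001000

Answer: 1100001000001000 (49672)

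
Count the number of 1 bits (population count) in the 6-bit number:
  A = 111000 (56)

111000
1-bits at positions (from bit 0 = LSB): 3, 4, 5
Count = 3

Answer: 3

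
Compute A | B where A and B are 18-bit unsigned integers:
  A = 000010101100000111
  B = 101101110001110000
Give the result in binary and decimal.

Apply | to each column (1 where either bit is 1):
  000010101100000111
| 101101110001110000
--------------------
  101111111101110111

Answer: 101111111101110111 (196471)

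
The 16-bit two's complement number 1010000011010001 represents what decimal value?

MSB is 1, so the value is negative. Find the magnitude:
1. Invert bits:  0101111100101110
2. Add 1:        0101111100101111  = 24367
3. Apply sign:   -24367

Answer: -24367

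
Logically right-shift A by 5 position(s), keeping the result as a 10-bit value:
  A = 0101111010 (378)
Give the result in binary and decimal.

Logical shift right by 5: drop the bottom 5 bit(s), prepend 5 zero(s) on the left.
  0101111010  ->  keep [01011], discard [11010], prepend 00000
= 0000001011

Answer: 0000001011 (11)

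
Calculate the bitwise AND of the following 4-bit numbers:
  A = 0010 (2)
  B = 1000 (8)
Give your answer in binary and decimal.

Apply & to each column (1 only where both bits are 1):
  0010
& 1000
------
  0000

Answer: 0000 (0)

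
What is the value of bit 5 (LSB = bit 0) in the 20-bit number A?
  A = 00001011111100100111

Bit 5 is the 6th from the right.
  00001011111100100111
                ^
That bit is 1.

Answer: 1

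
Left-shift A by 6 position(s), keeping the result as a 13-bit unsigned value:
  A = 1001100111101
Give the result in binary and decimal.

Shift left by 6: drop the top 6 bit(s), append 6 zero(s) on the right.
  1001100111101  ->  discard [100110], keep [0111101], append 000000
= 0111101000000

Answer: 0111101000000 (3904)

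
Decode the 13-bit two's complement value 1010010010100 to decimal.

MSB is 1, so the value is negative. Find the magnitude:
1. Invert bits:  0101101101011
2. Add 1:        0101101101100  = 2924
3. Apply sign:   -2924

Answer: -2924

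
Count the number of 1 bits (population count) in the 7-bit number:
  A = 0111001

0111001
1-bits at positions (from bit 0 = LSB): 0, 3, 4, 5
Count = 4

Answer: 4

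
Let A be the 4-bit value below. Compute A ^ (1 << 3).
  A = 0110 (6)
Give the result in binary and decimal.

Mask = 1 << 3 = 1000
Bit 3 of A is 0; XOR with the mask flips it to 1.
  0110
^ 1000
------
  1110

Answer: 1110 (14)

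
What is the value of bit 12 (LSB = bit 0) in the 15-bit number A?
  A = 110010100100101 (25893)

Bit 12 is the 13th from the right.
  110010100100101
    ^
That bit is 0.

Answer: 0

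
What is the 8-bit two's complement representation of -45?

1. Binary of +45:  00101101
2. Invert bits:     11010010
3. Add 1:           11010011

Answer: 11010011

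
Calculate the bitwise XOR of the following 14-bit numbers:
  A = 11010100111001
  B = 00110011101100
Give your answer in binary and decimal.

Apply ^ to each column (1 where bits differ):
  11010100111001
^ 00110011101100
----------------
  11100111010101

Answer: 11100111010101 (14805)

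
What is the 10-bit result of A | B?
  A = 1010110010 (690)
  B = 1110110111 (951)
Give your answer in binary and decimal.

Apply | to each column (1 where either bit is 1):
  1010110010
| 1110110111
------------
  1110110111

Answer: 1110110111 (951)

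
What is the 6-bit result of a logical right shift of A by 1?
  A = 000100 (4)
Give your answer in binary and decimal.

Logical shift right by 1: drop the bottom 1 bit(s), prepend 1 zero(s) on the left.
  000100  ->  keep [00010], discard [0], prepend 0
= 000010

Answer: 000010 (2)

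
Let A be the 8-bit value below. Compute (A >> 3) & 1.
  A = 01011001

Bit 3 is the 4th from the right.
  01011001
      ^
That bit is 1.

Answer: 1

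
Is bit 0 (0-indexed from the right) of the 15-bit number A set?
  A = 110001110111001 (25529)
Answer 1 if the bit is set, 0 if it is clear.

Bit 0 is the 1st from the right.
  110001110111001
                ^
That bit is 1.

Answer: 1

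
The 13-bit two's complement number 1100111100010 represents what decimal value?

MSB is 1, so the value is negative. Find the magnitude:
1. Invert bits:  0011000011101
2. Add 1:        0011000011110  = 1566
3. Apply sign:   -1566

Answer: -1566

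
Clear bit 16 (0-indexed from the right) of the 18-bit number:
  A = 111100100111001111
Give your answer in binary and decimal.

Mask = ~(1 << 16) = 101111111111111111
Bit 16 of A is 1, so AND-ing with the mask clears it to 0.
  111100100111001111
& 101111111111111111
--------------------
  101100100111001111

Answer: 101100100111001111 (182735)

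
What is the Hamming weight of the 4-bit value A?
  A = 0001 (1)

0001
1-bits at positions (from bit 0 = LSB): 0
Count = 1

Answer: 1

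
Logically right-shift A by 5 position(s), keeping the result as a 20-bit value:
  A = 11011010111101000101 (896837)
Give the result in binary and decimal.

Logical shift right by 5: drop the bottom 5 bit(s), prepend 5 zero(s) on the left.
  11011010111101000101  ->  keep [110110101111010], discard [00101], prepend 00000
= 00000110110101111010

Answer: 00000110110101111010 (28026)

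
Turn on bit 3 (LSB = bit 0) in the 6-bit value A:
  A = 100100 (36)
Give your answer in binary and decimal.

Mask = 1 << 3 = 001000
Bit 3 of A is 0, so OR-ing with the mask flips it to 1.
  100100
| 001000
--------
  101100

Answer: 101100 (44)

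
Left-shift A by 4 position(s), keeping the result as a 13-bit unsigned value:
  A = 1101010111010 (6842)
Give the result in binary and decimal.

Shift left by 4: drop the top 4 bit(s), append 4 zero(s) on the right.
  1101010111010  ->  discard [1101], keep [010111010], append 0000
= 0101110100000

Answer: 0101110100000 (2976)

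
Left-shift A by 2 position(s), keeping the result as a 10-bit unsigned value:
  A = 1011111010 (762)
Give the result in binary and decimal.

Shift left by 2: drop the top 2 bit(s), append 2 zero(s) on the right.
  1011111010  ->  discard [10], keep [11111010], append 00
= 1111101000

Answer: 1111101000 (1000)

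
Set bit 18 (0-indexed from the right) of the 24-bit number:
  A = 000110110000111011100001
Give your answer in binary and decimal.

Mask = 1 << 18 = 000001000000000000000000
Bit 18 of A is 0, so OR-ing with the mask flips it to 1.
  000110110000111011100001
| 000001000000000000000000
--------------------------
  000111110000111011100001

Answer: 000111110000111011100001 (2035425)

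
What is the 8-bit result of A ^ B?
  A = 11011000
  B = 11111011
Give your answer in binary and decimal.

Apply ^ to each column (1 where bits differ):
  11011000
^ 11111011
----------
  00100011

Answer: 00100011 (35)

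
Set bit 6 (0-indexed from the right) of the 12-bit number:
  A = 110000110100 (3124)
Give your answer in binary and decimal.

Mask = 1 << 6 = 000001000000
Bit 6 of A is 0, so OR-ing with the mask flips it to 1.
  110000110100
| 000001000000
--------------
  110001110100

Answer: 110001110100 (3188)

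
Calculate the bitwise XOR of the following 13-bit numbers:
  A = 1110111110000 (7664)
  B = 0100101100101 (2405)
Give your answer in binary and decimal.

Apply ^ to each column (1 where bits differ):
  1110111110000
^ 0100101100101
---------------
  1010010010101

Answer: 1010010010101 (5269)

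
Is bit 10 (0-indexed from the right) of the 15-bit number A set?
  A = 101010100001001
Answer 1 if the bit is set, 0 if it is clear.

Bit 10 is the 11th from the right.
  101010100001001
      ^
That bit is 1.

Answer: 1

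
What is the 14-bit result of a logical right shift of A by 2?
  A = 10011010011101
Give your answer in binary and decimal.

Logical shift right by 2: drop the bottom 2 bit(s), prepend 2 zero(s) on the left.
  10011010011101  ->  keep [100110100111], discard [01], prepend 00
= 00100110100111

Answer: 00100110100111 (2471)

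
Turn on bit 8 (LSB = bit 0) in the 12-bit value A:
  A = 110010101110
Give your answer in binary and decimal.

Mask = 1 << 8 = 000100000000
Bit 8 of A is 0, so OR-ing with the mask flips it to 1.
  110010101110
| 000100000000
--------------
  110110101110

Answer: 110110101110 (3502)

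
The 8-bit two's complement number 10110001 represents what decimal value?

MSB is 1, so the value is negative. Find the magnitude:
1. Invert bits:  01001110
2. Add 1:        01001111  = 79
3. Apply sign:   -79

Answer: -79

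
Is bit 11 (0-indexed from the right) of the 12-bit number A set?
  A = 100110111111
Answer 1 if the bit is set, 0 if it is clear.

Bit 11 is the 12th from the right.
  100110111111
  ^
That bit is 1.

Answer: 1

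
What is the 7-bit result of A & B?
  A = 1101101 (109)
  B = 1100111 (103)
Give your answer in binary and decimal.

Apply & to each column (1 only where both bits are 1):
  1101101
& 1100111
---------
  1100101

Answer: 1100101 (101)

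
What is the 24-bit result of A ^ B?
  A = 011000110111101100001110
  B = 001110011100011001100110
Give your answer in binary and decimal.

Apply ^ to each column (1 where bits differ):
  011000110111101100001110
^ 001110011100011001100110
--------------------------
  010110101011110101101000

Answer: 010110101011110101101000 (5946728)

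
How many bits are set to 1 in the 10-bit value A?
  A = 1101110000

1101110000
1-bits at positions (from bit 0 = LSB): 4, 5, 6, 8, 9
Count = 5

Answer: 5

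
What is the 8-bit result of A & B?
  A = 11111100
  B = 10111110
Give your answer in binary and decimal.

Apply & to each column (1 only where both bits are 1):
  11111100
& 10111110
----------
  10111100

Answer: 10111100 (188)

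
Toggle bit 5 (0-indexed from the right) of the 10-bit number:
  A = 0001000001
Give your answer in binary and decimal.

Mask = 1 << 5 = 0000100000
Bit 5 of A is 0; XOR with the mask flips it to 1.
  0001000001
^ 0000100000
------------
  0001100001

Answer: 0001100001 (97)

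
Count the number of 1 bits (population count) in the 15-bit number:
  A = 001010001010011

001010001010011
1-bits at positions (from bit 0 = LSB): 0, 1, 4, 6, 10, 12
Count = 6

Answer: 6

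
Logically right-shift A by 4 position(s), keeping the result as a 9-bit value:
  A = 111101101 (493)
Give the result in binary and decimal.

Logical shift right by 4: drop the bottom 4 bit(s), prepend 4 zero(s) on the left.
  111101101  ->  keep [11110], discard [1101], prepend 0000
= 000011110

Answer: 000011110 (30)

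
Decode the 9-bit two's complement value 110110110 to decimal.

MSB is 1, so the value is negative. Find the magnitude:
1. Invert bits:  001001001
2. Add 1:        001001010  = 74
3. Apply sign:   -74

Answer: -74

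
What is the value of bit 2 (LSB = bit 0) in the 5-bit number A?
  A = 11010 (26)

Bit 2 is the 3rd from the right.
  11010
    ^
That bit is 0.

Answer: 0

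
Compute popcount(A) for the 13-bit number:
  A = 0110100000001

0110100000001
1-bits at positions (from bit 0 = LSB): 0, 8, 10, 11
Count = 4

Answer: 4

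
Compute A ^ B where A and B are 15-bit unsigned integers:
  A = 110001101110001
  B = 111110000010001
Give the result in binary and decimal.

Apply ^ to each column (1 where bits differ):
  110001101110001
^ 111110000010001
-----------------
  001111101100000

Answer: 001111101100000 (8032)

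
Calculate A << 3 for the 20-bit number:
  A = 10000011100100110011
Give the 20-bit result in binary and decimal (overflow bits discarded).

Shift left by 3: drop the top 3 bit(s), append 3 zero(s) on the right.
  10000011100100110011  ->  discard [100], keep [00011100100110011], append 000
= 00011100100110011000

Answer: 00011100100110011000 (117144)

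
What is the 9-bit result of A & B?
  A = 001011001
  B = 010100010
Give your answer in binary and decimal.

Apply & to each column (1 only where both bits are 1):
  001011001
& 010100010
-----------
  000000000

Answer: 000000000 (0)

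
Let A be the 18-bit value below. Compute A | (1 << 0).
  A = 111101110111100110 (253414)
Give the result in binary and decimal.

Mask = 1 << 0 = 000000000000000001
Bit 0 of A is 0, so OR-ing with the mask flips it to 1.
  111101110111100110
| 000000000000000001
--------------------
  111101110111100111

Answer: 111101110111100111 (253415)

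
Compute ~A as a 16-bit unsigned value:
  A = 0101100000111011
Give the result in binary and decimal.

Flip each bit (0->1, 1->0):
  0101100000111011
  1010011111000100

Answer: 1010011111000100 (42948)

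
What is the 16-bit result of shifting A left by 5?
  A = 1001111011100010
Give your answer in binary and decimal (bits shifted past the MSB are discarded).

Shift left by 5: drop the top 5 bit(s), append 5 zero(s) on the right.
  1001111011100010  ->  discard [10011], keep [11011100010], append 00000
= 1101110001000000

Answer: 1101110001000000 (56384)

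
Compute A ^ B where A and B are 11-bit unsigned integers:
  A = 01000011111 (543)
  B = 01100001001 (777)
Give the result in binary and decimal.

Apply ^ to each column (1 where bits differ):
  01000011111
^ 01100001001
-------------
  00100010110

Answer: 00100010110 (278)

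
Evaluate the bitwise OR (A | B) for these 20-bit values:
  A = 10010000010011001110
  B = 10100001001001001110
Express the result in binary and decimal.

Apply | to each column (1 where either bit is 1):
  10010000010011001110
| 10100001001001001110
----------------------
  10110001011011001110

Answer: 10110001011011001110 (726734)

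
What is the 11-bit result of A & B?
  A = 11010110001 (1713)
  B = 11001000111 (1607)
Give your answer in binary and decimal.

Apply & to each column (1 only where both bits are 1):
  11010110001
& 11001000111
-------------
  11000000001

Answer: 11000000001 (1537)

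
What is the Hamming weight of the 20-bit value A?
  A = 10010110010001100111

10010110010001100111
1-bits at positions (from bit 0 = LSB): 0, 1, 2, 5, 6, 10, 13, 14, 16, 19
Count = 10

Answer: 10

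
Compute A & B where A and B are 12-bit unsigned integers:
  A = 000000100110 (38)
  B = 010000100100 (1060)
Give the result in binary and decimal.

Apply & to each column (1 only where both bits are 1):
  000000100110
& 010000100100
--------------
  000000100100

Answer: 000000100100 (36)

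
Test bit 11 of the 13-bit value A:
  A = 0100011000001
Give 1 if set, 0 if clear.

Bit 11 is the 12th from the right.
  0100011000001
   ^
That bit is 1.

Answer: 1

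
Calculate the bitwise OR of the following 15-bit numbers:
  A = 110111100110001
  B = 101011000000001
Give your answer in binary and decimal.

Apply | to each column (1 where either bit is 1):
  110111100110001
| 101011000000001
-----------------
  111111100110001

Answer: 111111100110001 (32561)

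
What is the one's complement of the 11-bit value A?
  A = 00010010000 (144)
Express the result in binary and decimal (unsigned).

Flip each bit (0->1, 1->0):
  00010010000
  11101101111

Answer: 11101101111 (1903)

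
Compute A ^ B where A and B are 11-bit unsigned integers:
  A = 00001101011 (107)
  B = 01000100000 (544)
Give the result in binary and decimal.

Apply ^ to each column (1 where bits differ):
  00001101011
^ 01000100000
-------------
  01001001011

Answer: 01001001011 (587)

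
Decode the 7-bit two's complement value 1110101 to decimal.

MSB is 1, so the value is negative. Find the magnitude:
1. Invert bits:  0001010
2. Add 1:        0001011  = 11
3. Apply sign:   -11

Answer: -11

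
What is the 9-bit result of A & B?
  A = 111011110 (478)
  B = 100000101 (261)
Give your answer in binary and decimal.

Apply & to each column (1 only where both bits are 1):
  111011110
& 100000101
-----------
  100000100

Answer: 100000100 (260)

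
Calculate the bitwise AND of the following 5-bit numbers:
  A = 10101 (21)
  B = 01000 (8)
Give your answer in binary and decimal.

Apply & to each column (1 only where both bits are 1):
  10101
& 01000
-------
  00000

Answer: 00000 (0)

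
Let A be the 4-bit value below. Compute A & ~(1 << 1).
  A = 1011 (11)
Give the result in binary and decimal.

Mask = ~(1 << 1) = 1101
Bit 1 of A is 1, so AND-ing with the mask clears it to 0.
  1011
& 1101
------
  1001

Answer: 1001 (9)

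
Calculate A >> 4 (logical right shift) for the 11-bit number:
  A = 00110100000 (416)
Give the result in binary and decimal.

Logical shift right by 4: drop the bottom 4 bit(s), prepend 4 zero(s) on the left.
  00110100000  ->  keep [0011010], discard [0000], prepend 0000
= 00000011010

Answer: 00000011010 (26)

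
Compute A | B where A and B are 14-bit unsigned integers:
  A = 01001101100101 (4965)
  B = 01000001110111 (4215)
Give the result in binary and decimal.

Apply | to each column (1 where either bit is 1):
  01001101100101
| 01000001110111
----------------
  01001101110111

Answer: 01001101110111 (4983)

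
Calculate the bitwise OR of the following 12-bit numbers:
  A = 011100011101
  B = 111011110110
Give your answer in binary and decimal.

Apply | to each column (1 where either bit is 1):
  011100011101
| 111011110110
--------------
  111111111111

Answer: 111111111111 (4095)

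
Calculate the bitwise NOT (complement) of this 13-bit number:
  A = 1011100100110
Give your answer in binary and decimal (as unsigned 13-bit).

Flip each bit (0->1, 1->0):
  1011100100110
  0100011011001

Answer: 0100011011001 (2265)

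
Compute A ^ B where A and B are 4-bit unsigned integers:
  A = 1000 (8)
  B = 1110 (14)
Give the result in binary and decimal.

Apply ^ to each column (1 where bits differ):
  1000
^ 1110
------
  0110

Answer: 0110 (6)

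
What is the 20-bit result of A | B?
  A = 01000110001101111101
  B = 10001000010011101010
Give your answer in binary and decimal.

Apply | to each column (1 where either bit is 1):
  01000110001101111101
| 10001000010011101010
----------------------
  11001110011111111111

Answer: 11001110011111111111 (845823)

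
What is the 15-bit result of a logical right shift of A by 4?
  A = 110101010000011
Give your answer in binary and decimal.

Logical shift right by 4: drop the bottom 4 bit(s), prepend 4 zero(s) on the left.
  110101010000011  ->  keep [11010101000], discard [0011], prepend 0000
= 000011010101000

Answer: 000011010101000 (1704)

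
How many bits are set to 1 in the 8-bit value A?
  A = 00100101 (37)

00100101
1-bits at positions (from bit 0 = LSB): 0, 2, 5
Count = 3

Answer: 3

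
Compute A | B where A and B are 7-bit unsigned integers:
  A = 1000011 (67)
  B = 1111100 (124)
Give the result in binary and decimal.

Apply | to each column (1 where either bit is 1):
  1000011
| 1111100
---------
  1111111

Answer: 1111111 (127)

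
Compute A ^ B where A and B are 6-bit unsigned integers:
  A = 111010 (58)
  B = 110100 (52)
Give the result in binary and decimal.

Apply ^ to each column (1 where bits differ):
  111010
^ 110100
--------
  001110

Answer: 001110 (14)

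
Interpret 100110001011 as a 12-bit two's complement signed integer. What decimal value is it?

MSB is 1, so the value is negative. Find the magnitude:
1. Invert bits:  011001110100
2. Add 1:        011001110101  = 1653
3. Apply sign:   -1653

Answer: -1653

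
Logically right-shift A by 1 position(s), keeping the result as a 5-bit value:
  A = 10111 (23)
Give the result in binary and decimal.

Logical shift right by 1: drop the bottom 1 bit(s), prepend 1 zero(s) on the left.
  10111  ->  keep [1011], discard [1], prepend 0
= 01011

Answer: 01011 (11)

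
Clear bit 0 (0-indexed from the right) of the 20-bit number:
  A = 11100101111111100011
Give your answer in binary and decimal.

Mask = ~(1 << 0) = 11111111111111111110
Bit 0 of A is 1, so AND-ing with the mask clears it to 0.
  11100101111111100011
& 11111111111111111110
----------------------
  11100101111111100010

Answer: 11100101111111100010 (942050)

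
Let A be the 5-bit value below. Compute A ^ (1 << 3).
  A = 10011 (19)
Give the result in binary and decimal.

Mask = 1 << 3 = 01000
Bit 3 of A is 0; XOR with the mask flips it to 1.
  10011
^ 01000
-------
  11011

Answer: 11011 (27)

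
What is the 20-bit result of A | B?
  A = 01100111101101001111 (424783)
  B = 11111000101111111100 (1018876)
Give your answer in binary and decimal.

Apply | to each column (1 where either bit is 1):
  01100111101101001111
| 11111000101111111100
----------------------
  11111111101111111111

Answer: 11111111101111111111 (1047551)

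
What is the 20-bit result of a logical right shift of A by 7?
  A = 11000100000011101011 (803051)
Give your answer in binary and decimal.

Logical shift right by 7: drop the bottom 7 bit(s), prepend 7 zero(s) on the left.
  11000100000011101011  ->  keep [1100010000001], discard [1101011], prepend 0000000
= 00000001100010000001

Answer: 00000001100010000001 (6273)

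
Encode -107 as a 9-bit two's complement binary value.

1. Binary of +107:  001101011
2. Invert bits:     110010100
3. Add 1:           110010101

Answer: 110010101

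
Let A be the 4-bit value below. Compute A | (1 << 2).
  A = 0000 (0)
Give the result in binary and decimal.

Mask = 1 << 2 = 0100
Bit 2 of A is 0, so OR-ing with the mask flips it to 1.
  0000
| 0100
------
  0100

Answer: 0100 (4)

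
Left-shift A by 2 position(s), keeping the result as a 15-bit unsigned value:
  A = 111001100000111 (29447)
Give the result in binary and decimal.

Shift left by 2: drop the top 2 bit(s), append 2 zero(s) on the right.
  111001100000111  ->  discard [11], keep [1001100000111], append 00
= 100110000011100

Answer: 100110000011100 (19484)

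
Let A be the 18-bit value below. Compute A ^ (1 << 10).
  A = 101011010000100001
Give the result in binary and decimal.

Mask = 1 << 10 = 000000010000000000
Bit 10 of A is 1; XOR with the mask flips it to 0.
  101011010000100001
^ 000000010000000000
--------------------
  101011000000100001

Answer: 101011000000100001 (176161)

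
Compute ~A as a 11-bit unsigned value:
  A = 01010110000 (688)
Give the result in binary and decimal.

Flip each bit (0->1, 1->0):
  01010110000
  10101001111

Answer: 10101001111 (1359)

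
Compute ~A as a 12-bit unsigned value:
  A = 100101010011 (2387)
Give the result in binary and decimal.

Flip each bit (0->1, 1->0):
  100101010011
  011010101100

Answer: 011010101100 (1708)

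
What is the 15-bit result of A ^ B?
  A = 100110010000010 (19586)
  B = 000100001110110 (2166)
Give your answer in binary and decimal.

Apply ^ to each column (1 where bits differ):
  100110010000010
^ 000100001110110
-----------------
  100010011110100

Answer: 100010011110100 (17652)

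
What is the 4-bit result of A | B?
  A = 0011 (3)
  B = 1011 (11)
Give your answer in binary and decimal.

Apply | to each column (1 where either bit is 1):
  0011
| 1011
------
  1011

Answer: 1011 (11)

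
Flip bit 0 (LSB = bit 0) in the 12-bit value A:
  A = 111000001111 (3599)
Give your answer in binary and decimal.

Mask = 1 << 0 = 000000000001
Bit 0 of A is 1; XOR with the mask flips it to 0.
  111000001111
^ 000000000001
--------------
  111000001110

Answer: 111000001110 (3598)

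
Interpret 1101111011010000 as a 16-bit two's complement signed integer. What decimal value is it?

MSB is 1, so the value is negative. Find the magnitude:
1. Invert bits:  0010000100101111
2. Add 1:        0010000100110000  = 8496
3. Apply sign:   -8496

Answer: -8496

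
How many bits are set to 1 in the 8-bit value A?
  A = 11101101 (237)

11101101
1-bits at positions (from bit 0 = LSB): 0, 2, 3, 5, 6, 7
Count = 6

Answer: 6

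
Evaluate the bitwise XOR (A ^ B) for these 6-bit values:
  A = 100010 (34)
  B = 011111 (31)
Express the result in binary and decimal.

Apply ^ to each column (1 where bits differ):
  100010
^ 011111
--------
  111101

Answer: 111101 (61)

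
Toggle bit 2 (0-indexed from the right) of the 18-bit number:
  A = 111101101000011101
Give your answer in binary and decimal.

Mask = 1 << 2 = 000000000000000100
Bit 2 of A is 1; XOR with the mask flips it to 0.
  111101101000011101
^ 000000000000000100
--------------------
  111101101000011001

Answer: 111101101000011001 (252441)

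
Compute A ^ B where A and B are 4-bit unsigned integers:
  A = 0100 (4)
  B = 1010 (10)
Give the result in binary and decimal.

Apply ^ to each column (1 where bits differ):
  0100
^ 1010
------
  1110

Answer: 1110 (14)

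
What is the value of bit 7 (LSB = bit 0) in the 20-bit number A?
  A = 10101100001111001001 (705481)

Bit 7 is the 8th from the right.
  10101100001111001001
              ^
That bit is 1.

Answer: 1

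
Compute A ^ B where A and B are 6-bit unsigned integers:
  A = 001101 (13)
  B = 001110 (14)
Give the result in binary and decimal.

Apply ^ to each column (1 where bits differ):
  001101
^ 001110
--------
  000011

Answer: 000011 (3)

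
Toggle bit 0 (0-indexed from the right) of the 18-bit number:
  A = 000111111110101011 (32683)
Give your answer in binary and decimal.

Mask = 1 << 0 = 000000000000000001
Bit 0 of A is 1; XOR with the mask flips it to 0.
  000111111110101011
^ 000000000000000001
--------------------
  000111111110101010

Answer: 000111111110101010 (32682)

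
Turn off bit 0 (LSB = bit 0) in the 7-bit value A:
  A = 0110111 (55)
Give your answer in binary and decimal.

Mask = ~(1 << 0) = 1111110
Bit 0 of A is 1, so AND-ing with the mask clears it to 0.
  0110111
& 1111110
---------
  0110110

Answer: 0110110 (54)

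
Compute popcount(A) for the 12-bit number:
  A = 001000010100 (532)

001000010100
1-bits at positions (from bit 0 = LSB): 2, 4, 9
Count = 3

Answer: 3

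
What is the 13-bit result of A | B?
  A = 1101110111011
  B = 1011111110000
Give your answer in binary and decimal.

Apply | to each column (1 where either bit is 1):
  1101110111011
| 1011111110000
---------------
  1111111111011

Answer: 1111111111011 (8187)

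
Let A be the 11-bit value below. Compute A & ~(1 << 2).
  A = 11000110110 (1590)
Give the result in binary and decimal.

Mask = ~(1 << 2) = 11111111011
Bit 2 of A is 1, so AND-ing with the mask clears it to 0.
  11000110110
& 11111111011
-------------
  11000110010

Answer: 11000110010 (1586)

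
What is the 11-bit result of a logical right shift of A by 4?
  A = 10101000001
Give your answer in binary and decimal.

Logical shift right by 4: drop the bottom 4 bit(s), prepend 4 zero(s) on the left.
  10101000001  ->  keep [1010100], discard [0001], prepend 0000
= 00001010100

Answer: 00001010100 (84)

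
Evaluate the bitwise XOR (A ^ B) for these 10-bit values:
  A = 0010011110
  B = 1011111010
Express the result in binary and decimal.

Apply ^ to each column (1 where bits differ):
  0010011110
^ 1011111010
------------
  1001100100

Answer: 1001100100 (612)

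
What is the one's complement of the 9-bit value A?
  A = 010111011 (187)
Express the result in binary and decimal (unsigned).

Flip each bit (0->1, 1->0):
  010111011
  101000100

Answer: 101000100 (324)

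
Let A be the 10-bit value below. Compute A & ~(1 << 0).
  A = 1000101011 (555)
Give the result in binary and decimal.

Mask = ~(1 << 0) = 1111111110
Bit 0 of A is 1, so AND-ing with the mask clears it to 0.
  1000101011
& 1111111110
------------
  1000101010

Answer: 1000101010 (554)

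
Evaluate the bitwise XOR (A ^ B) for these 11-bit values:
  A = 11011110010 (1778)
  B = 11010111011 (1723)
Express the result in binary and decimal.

Apply ^ to each column (1 where bits differ):
  11011110010
^ 11010111011
-------------
  00001001001

Answer: 00001001001 (73)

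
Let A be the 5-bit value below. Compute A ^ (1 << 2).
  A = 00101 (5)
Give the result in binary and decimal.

Mask = 1 << 2 = 00100
Bit 2 of A is 1; XOR with the mask flips it to 0.
  00101
^ 00100
-------
  00001

Answer: 00001 (1)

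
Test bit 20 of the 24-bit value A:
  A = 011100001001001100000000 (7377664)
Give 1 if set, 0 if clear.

Bit 20 is the 21st from the right.
  011100001001001100000000
     ^
That bit is 1.

Answer: 1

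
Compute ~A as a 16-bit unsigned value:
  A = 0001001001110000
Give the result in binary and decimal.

Flip each bit (0->1, 1->0):
  0001001001110000
  1110110110001111

Answer: 1110110110001111 (60815)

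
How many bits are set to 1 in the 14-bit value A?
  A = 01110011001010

01110011001010
1-bits at positions (from bit 0 = LSB): 1, 3, 6, 7, 10, 11, 12
Count = 7

Answer: 7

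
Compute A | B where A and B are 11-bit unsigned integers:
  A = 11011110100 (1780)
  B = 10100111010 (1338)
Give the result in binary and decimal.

Apply | to each column (1 where either bit is 1):
  11011110100
| 10100111010
-------------
  11111111110

Answer: 11111111110 (2046)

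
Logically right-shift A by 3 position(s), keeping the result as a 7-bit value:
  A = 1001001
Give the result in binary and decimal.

Logical shift right by 3: drop the bottom 3 bit(s), prepend 3 zero(s) on the left.
  1001001  ->  keep [1001], discard [001], prepend 000
= 0001001

Answer: 0001001 (9)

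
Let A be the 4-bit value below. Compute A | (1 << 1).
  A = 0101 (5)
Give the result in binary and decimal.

Mask = 1 << 1 = 0010
Bit 1 of A is 0, so OR-ing with the mask flips it to 1.
  0101
| 0010
------
  0111

Answer: 0111 (7)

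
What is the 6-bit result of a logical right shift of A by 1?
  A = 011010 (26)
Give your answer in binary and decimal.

Logical shift right by 1: drop the bottom 1 bit(s), prepend 1 zero(s) on the left.
  011010  ->  keep [01101], discard [0], prepend 0
= 001101

Answer: 001101 (13)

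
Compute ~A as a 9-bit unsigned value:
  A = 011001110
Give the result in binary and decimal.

Flip each bit (0->1, 1->0):
  011001110
  100110001

Answer: 100110001 (305)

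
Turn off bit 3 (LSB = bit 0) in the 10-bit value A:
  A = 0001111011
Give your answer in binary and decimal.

Mask = ~(1 << 3) = 1111110111
Bit 3 of A is 1, so AND-ing with the mask clears it to 0.
  0001111011
& 1111110111
------------
  0001110011

Answer: 0001110011 (115)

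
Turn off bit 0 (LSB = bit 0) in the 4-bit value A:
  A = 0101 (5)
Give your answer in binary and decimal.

Mask = ~(1 << 0) = 1110
Bit 0 of A is 1, so AND-ing with the mask clears it to 0.
  0101
& 1110
------
  0100

Answer: 0100 (4)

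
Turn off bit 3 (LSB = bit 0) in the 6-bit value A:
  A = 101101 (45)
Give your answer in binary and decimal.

Mask = ~(1 << 3) = 110111
Bit 3 of A is 1, so AND-ing with the mask clears it to 0.
  101101
& 110111
--------
  100101

Answer: 100101 (37)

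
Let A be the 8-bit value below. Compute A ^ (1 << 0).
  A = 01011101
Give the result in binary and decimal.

Mask = 1 << 0 = 00000001
Bit 0 of A is 1; XOR with the mask flips it to 0.
  01011101
^ 00000001
----------
  01011100

Answer: 01011100 (92)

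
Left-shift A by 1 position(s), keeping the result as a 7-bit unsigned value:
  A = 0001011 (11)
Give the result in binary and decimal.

Shift left by 1: drop the top 1 bit(s), append 1 zero(s) on the right.
  0001011  ->  discard [0], keep [001011], append 0
= 0010110

Answer: 0010110 (22)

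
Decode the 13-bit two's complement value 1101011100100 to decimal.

MSB is 1, so the value is negative. Find the magnitude:
1. Invert bits:  0010100011011
2. Add 1:        0010100011100  = 1308
3. Apply sign:   -1308

Answer: -1308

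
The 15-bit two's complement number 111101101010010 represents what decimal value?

MSB is 1, so the value is negative. Find the magnitude:
1. Invert bits:  000010010101101
2. Add 1:        000010010101110  = 1198
3. Apply sign:   -1198

Answer: -1198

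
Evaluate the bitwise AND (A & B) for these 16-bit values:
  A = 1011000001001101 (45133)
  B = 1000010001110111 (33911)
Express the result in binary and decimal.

Apply & to each column (1 only where both bits are 1):
  1011000001001101
& 1000010001110111
------------------
  1000000001000101

Answer: 1000000001000101 (32837)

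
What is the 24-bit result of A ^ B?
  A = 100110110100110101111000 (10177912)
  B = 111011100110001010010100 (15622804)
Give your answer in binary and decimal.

Apply ^ to each column (1 where bits differ):
  100110110100110101111000
^ 111011100110001010010100
--------------------------
  011101010010111111101100

Answer: 011101010010111111101100 (7679980)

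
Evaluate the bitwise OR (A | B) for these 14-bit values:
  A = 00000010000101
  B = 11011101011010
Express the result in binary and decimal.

Apply | to each column (1 where either bit is 1):
  00000010000101
| 11011101011010
----------------
  11011111011111

Answer: 11011111011111 (14303)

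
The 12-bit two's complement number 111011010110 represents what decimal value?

MSB is 1, so the value is negative. Find the magnitude:
1. Invert bits:  000100101001
2. Add 1:        000100101010  = 298
3. Apply sign:   -298

Answer: -298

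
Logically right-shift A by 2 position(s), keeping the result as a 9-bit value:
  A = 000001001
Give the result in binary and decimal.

Logical shift right by 2: drop the bottom 2 bit(s), prepend 2 zero(s) on the left.
  000001001  ->  keep [0000010], discard [01], prepend 00
= 000000010

Answer: 000000010 (2)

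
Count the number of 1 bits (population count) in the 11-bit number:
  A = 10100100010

10100100010
1-bits at positions (from bit 0 = LSB): 1, 5, 8, 10
Count = 4

Answer: 4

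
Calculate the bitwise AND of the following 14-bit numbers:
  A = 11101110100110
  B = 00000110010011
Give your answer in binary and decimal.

Apply & to each column (1 only where both bits are 1):
  11101110100110
& 00000110010011
----------------
  00000110000010

Answer: 00000110000010 (386)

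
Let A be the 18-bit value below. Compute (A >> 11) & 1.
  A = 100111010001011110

Bit 11 is the 12th from the right.
  100111010001011110
        ^
That bit is 0.

Answer: 0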